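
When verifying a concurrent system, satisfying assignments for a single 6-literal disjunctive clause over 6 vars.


Step 1: Total=2^6=64
Step 2: Unsat when all 6 false: 2^0=1
Step 3: Sat=64-1=63

63


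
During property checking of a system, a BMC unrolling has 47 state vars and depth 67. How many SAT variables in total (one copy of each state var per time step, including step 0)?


BMC unrolls to depth k, creating one copy of each state var for steps 0..k.
Step count = 67 + 1 = 68 (steps 0 through 67)
Vars per step = 47
Total = 47 * 68 = 3196

3196


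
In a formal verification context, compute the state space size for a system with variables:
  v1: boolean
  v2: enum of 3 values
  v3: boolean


State space = product of domain sizes of all variables.
Domain sizes:
  v1 (boolean): 2
  v2 (enum of 3 values): 3
  v3 (boolean): 2
Product = 2 * 3 * 2 = 12

12


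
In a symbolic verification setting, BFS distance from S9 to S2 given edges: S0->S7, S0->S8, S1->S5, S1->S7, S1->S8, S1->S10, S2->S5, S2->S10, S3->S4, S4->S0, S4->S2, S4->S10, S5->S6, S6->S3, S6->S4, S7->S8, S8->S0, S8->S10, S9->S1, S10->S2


BFS layer-by-layer from S9:
  dist 0: {S9}
  dist 1: {S1}
  dist 2: {S5, S7, S8, S10}
  dist 3: {S0, S2, S6}
  -> S2 reached at distance 3
Shortest path length = 3

3


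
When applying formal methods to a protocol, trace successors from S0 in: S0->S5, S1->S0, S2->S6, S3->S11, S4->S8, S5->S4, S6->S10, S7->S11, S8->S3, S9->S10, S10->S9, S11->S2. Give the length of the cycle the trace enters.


Trace from S0 until a state repeats:
  S0 -> S5 -> S4 -> S8 -> S3 -> S11 -> S2 -> S6 -> S10 -> S9 -> S10
S10 first seen at step 8, revisited at step 10.
Cycle length = 10 - 8 = 2

2


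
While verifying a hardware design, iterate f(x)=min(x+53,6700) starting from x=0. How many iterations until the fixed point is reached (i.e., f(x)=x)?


Step 1: x=0, cap=6700, increment=53
Step 2: x grows by 53 each step until capped at 6700; fixed point is x=6700
Step 3: iterations = ceil(6700/53) = 127

127


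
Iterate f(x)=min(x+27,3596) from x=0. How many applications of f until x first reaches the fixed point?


Step 1: x=0, cap=3596, increment=27
Step 2: x grows by 27 each step until capped at 3596; fixed point is x=3596
Step 3: iterations = ceil(3596/27) = 134

134


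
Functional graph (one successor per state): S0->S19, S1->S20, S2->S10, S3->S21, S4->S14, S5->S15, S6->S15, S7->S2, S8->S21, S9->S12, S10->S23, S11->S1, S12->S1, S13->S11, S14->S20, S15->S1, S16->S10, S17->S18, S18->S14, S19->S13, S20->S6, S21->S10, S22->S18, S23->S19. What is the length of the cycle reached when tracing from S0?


Trace from S0 until a state repeats:
  S0 -> S19 -> S13 -> S11 -> S1 -> S20 -> S6 -> S15 -> S1
S1 first seen at step 4, revisited at step 8.
Cycle length = 8 - 4 = 4

4


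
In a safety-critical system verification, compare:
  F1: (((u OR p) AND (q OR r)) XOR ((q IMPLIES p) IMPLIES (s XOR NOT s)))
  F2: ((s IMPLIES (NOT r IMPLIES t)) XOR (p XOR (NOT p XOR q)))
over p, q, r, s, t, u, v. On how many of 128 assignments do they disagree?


F1 = (((u OR p) AND (q OR r)) XOR ((q IMPLIES p) IMPLIES (s XOR NOT s)))
F2 = ((s IMPLIES (NOT r IMPLIES t)) XOR (p XOR (NOT p XOR q)))
Evaluate both on each of 128 rows (bits = p,q,r,s,t,u,v):
  row 0 [0000000]: F1=1 F2=0 (differ) -> 1
  row 1 [0000001]: F1=1 F2=0 (differ) -> 1
  row 2 [0000010]: F1=1 F2=0 (differ) -> 1
  row 3 [0000011]: F1=1 F2=0 (differ) -> 1
  row 4 [0000100]: F1=1 F2=0 (differ) -> 1
  (every remaining row is evaluated the same way; all 128 results are listed next)
Full result column, 8 rows per line (p,q,r,s fixed per line; t,u,v runs 000..111 left to right):
  rows 0-7 [p,q,r,s=0000]: 11111111  (ones: 8)
  rows 8-15 [p,q,r,s=0001]: 00001111  (ones: 4)
  rows 16-23 [p,q,r,s=0010]: 11001100  (ones: 4)
  rows 24-31 [p,q,r,s=0011]: 11001100  (ones: 4)
  rows 32-39 [p,q,r,s=0100]: 00110011  (ones: 4)
  rows 40-47 [p,q,r,s=0101]: 11000011  (ones: 4)
  rows 48-55 [p,q,r,s=0110]: 00110011  (ones: 4)
  rows 56-63 [p,q,r,s=0111]: 00110011  (ones: 4)
  rows 64-71 [p,q,r,s=1000]: 11111111  (ones: 8)
  rows 72-79 [p,q,r,s=1001]: 00001111  (ones: 4)
  rows 80-87 [p,q,r,s=1010]: 00000000  (ones: 0)
  rows 88-95 [p,q,r,s=1011]: 00000000  (ones: 0)
  rows 96-103 [p,q,r,s=1100]: 11111111  (ones: 8)
  rows 104-111 [p,q,r,s=1101]: 00001111  (ones: 4)
  rows 112-119 [p,q,r,s=1110]: 11111111  (ones: 8)
  rows 120-127 [p,q,r,s=1111]: 11111111  (ones: 8)
Disagreements = 8+4+4+4+4+4+4+4+8+4+0+0+8+4+8+8 = 76

76


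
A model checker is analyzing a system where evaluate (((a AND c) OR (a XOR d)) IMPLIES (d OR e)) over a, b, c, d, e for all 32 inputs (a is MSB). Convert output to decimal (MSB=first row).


Formula: (((a AND c) OR (a XOR d)) IMPLIES (d OR e)) over a, b, c, d, e (32 rows)
Evaluate each row (bits = a,b,c,d,e, MSB first):
  row 0 [00000]: (((0 AND 0) OR (0 XOR 0)) IMPLIES (0 OR 0)) -> 1
  row 1 [00001]: (((0 AND 0) OR (0 XOR 0)) IMPLIES (0 OR 1)) -> 1
  row 2 [00010]: (((0 AND 0) OR (0 XOR 1)) IMPLIES (1 OR 0)) -> 1
  row 3 [00011]: (((0 AND 0) OR (0 XOR 1)) IMPLIES (1 OR 1)) -> 1
  row 4 [00100]: (((0 AND 1) OR (0 XOR 0)) IMPLIES (0 OR 0)) -> 1
  row 5 [00101]: (((0 AND 1) OR (0 XOR 0)) IMPLIES (0 OR 1)) -> 1
  row 6 [00110]: (((0 AND 1) OR (0 XOR 1)) IMPLIES (1 OR 0)) -> 1
  row 7 [00111]: (((0 AND 1) OR (0 XOR 1)) IMPLIES (1 OR 1)) -> 1
  row 8 [01000]: (((0 AND 0) OR (0 XOR 0)) IMPLIES (0 OR 0)) -> 1
  row 9 [01001]: (((0 AND 0) OR (0 XOR 0)) IMPLIES (0 OR 1)) -> 1
  row 10 [01010]: (((0 AND 0) OR (0 XOR 1)) IMPLIES (1 OR 0)) -> 1
  row 11 [01011]: (((0 AND 0) OR (0 XOR 1)) IMPLIES (1 OR 1)) -> 1
  row 12 [01100]: (((0 AND 1) OR (0 XOR 0)) IMPLIES (0 OR 0)) -> 1
  row 13 [01101]: (((0 AND 1) OR (0 XOR 0)) IMPLIES (0 OR 1)) -> 1
  row 14 [01110]: (((0 AND 1) OR (0 XOR 1)) IMPLIES (1 OR 0)) -> 1
  row 15 [01111]: (((0 AND 1) OR (0 XOR 1)) IMPLIES (1 OR 1)) -> 1
  row 16 [10000]: (((1 AND 0) OR (1 XOR 0)) IMPLIES (0 OR 0)) -> 0
  row 17 [10001]: (((1 AND 0) OR (1 XOR 0)) IMPLIES (0 OR 1)) -> 1
  row 18 [10010]: (((1 AND 0) OR (1 XOR 1)) IMPLIES (1 OR 0)) -> 1
  row 19 [10011]: (((1 AND 0) OR (1 XOR 1)) IMPLIES (1 OR 1)) -> 1
  row 20 [10100]: (((1 AND 1) OR (1 XOR 0)) IMPLIES (0 OR 0)) -> 0
  row 21 [10101]: (((1 AND 1) OR (1 XOR 0)) IMPLIES (0 OR 1)) -> 1
  row 22 [10110]: (((1 AND 1) OR (1 XOR 1)) IMPLIES (1 OR 0)) -> 1
  row 23 [10111]: (((1 AND 1) OR (1 XOR 1)) IMPLIES (1 OR 1)) -> 1
  row 24 [11000]: (((1 AND 0) OR (1 XOR 0)) IMPLIES (0 OR 0)) -> 0
  row 25 [11001]: (((1 AND 0) OR (1 XOR 0)) IMPLIES (0 OR 1)) -> 1
  row 26 [11010]: (((1 AND 0) OR (1 XOR 1)) IMPLIES (1 OR 0)) -> 1
  row 27 [11011]: (((1 AND 0) OR (1 XOR 1)) IMPLIES (1 OR 1)) -> 1
  row 28 [11100]: (((1 AND 1) OR (1 XOR 0)) IMPLIES (0 OR 0)) -> 0
  row 29 [11101]: (((1 AND 1) OR (1 XOR 0)) IMPLIES (0 OR 1)) -> 1
  row 30 [11110]: (((1 AND 1) OR (1 XOR 1)) IMPLIES (1 OR 0)) -> 1
  row 31 [11111]: (((1 AND 1) OR (1 XOR 1)) IMPLIES (1 OR 1)) -> 1
Full result column, 4 rows per line (a,b,c fixed per line; d,e runs 00..11 left to right):
  rows 0-3 [a,b,c=000]: 1111  = hex F
  rows 4-7 [a,b,c=001]: 1111  = hex F
  rows 8-11 [a,b,c=010]: 1111  = hex F
  rows 12-15 [a,b,c=011]: 1111  = hex F
  rows 16-19 [a,b,c=100]: 0111  = hex 7
  rows 20-23 [a,b,c=101]: 0111  = hex 7
  rows 24-27 [a,b,c=110]: 0111  = hex 7
  rows 28-31 [a,b,c=111]: 0111  = hex 7
Output column (row 0 .. row 31) = 11111111111111110111011101110111
Output column grouped in 4s = 1111 1111 1111 1111 0111 0111 0111 0111 = 0xFFFF7777
Convert to decimal digit by digit (value = value*16 + digit):
  F -> 15
  15*16 + 15 (F) = 255
  255*16 + 15 (F) = 4095
  4095*16 + 15 (F) = 65535
  65535*16 + 7 = 1048567
  1048567*16 + 7 = 16777079
  16777079*16 + 7 = 268433271
  268433271*16 + 7 = 4294932343
Decimal = 4294932343

4294932343


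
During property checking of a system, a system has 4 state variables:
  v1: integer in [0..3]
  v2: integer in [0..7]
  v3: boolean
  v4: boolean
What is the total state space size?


State space = product of domain sizes of all variables.
Domain sizes:
  v1 (integer in [0..3]): 4
  v2 (integer in [0..7]): 8
  v3 (boolean): 2
  v4 (boolean): 2
Product = 4 * 8 * 2 * 2 = 128

128


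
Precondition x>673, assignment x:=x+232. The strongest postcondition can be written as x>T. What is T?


Formula: sp(P, x:=E) = exists old_x. (x = E[old_x/x]) AND P[old_x/x] (old_x is the value of x before the assignment; eliminate old_x by solving x = E[old_x/x] for old_x)
Step 1: Precondition P: x>673, i.e. old_x > 673
Step 2: Assignment gives x = old_x + 232, so old_x = x - 232
Step 3: Substitute into P: x - 232 > 673
Step 4: Simplify: x > 673+232 = 905

905


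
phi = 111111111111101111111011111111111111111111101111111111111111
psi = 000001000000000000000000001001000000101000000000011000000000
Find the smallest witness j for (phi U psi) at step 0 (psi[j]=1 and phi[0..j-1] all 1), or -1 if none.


(phi U psi) at 0: need smallest j with psi[j]=1 and phi[i]=1 for all i in [0,j).
Scan from step 0:
  step 0: phi=1, psi=0 -> continue
  step 1: phi=1, psi=0 -> continue
  step 2: phi=1, psi=0 -> continue
  step 3: phi=1, psi=0 -> continue
  step 5: psi=1 and phi held for [0,5) -> witness found
Witness step = 5

5


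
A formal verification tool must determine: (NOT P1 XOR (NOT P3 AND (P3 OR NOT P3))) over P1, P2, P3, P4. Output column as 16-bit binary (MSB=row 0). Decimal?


Formula: (NOT P1 XOR (NOT P3 AND (P3 OR NOT P3))) over P1, P2, P3, P4 (16 rows)
Evaluate each row (bits = P1,P2,P3,P4, MSB first):
  row 0 [0000]: (NOT 0 XOR (NOT 0 AND (0 OR NOT 0))) -> 0
  row 1 [0001]: (NOT 0 XOR (NOT 0 AND (0 OR NOT 0))) -> 0
  row 2 [0010]: (NOT 0 XOR (NOT 1 AND (1 OR NOT 1))) -> 1
  row 3 [0011]: (NOT 0 XOR (NOT 1 AND (1 OR NOT 1))) -> 1
  row 4 [0100]: (NOT 0 XOR (NOT 0 AND (0 OR NOT 0))) -> 0
  row 5 [0101]: (NOT 0 XOR (NOT 0 AND (0 OR NOT 0))) -> 0
  row 6 [0110]: (NOT 0 XOR (NOT 1 AND (1 OR NOT 1))) -> 1
  row 7 [0111]: (NOT 0 XOR (NOT 1 AND (1 OR NOT 1))) -> 1
  row 8 [1000]: (NOT 1 XOR (NOT 0 AND (0 OR NOT 0))) -> 1
  row 9 [1001]: (NOT 1 XOR (NOT 0 AND (0 OR NOT 0))) -> 1
  row 10 [1010]: (NOT 1 XOR (NOT 1 AND (1 OR NOT 1))) -> 0
  row 11 [1011]: (NOT 1 XOR (NOT 1 AND (1 OR NOT 1))) -> 0
  row 12 [1100]: (NOT 1 XOR (NOT 0 AND (0 OR NOT 0))) -> 1
  row 13 [1101]: (NOT 1 XOR (NOT 0 AND (0 OR NOT 0))) -> 1
  row 14 [1110]: (NOT 1 XOR (NOT 1 AND (1 OR NOT 1))) -> 0
  row 15 [1111]: (NOT 1 XOR (NOT 1 AND (1 OR NOT 1))) -> 0
Full result column, 4 rows per line (P1,P2 fixed per line; P3,P4 runs 00..11 left to right):
  rows 0-3 [P1,P2=00]: 0011  = hex 3
  rows 4-7 [P1,P2=01]: 0011  = hex 3
  rows 8-11 [P1,P2=10]: 1100  = hex C
  rows 12-15 [P1,P2=11]: 1100  = hex C
Output column (row 0 .. row 15) = 0011001111001100
Output column grouped in 4s = 0011 0011 1100 1100 = 0x33CC
Convert to decimal digit by digit (value = value*16 + digit):
  3 -> 3
  3*16 + 3 = 51
  51*16 + 12 (C) = 828
  828*16 + 12 (C) = 13260
Decimal = 13260

13260


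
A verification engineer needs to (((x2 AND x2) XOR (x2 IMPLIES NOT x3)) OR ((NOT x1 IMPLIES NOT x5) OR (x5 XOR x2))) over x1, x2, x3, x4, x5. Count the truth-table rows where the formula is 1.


Formula: (((x2 AND x2) XOR (x2 IMPLIES NOT x3)) OR ((NOT x1 IMPLIES NOT x5) OR (x5 XOR x2))) over 5 vars (32 rows)
Evaluate each row (x1, x2, x3, x4, x5 as bits, MSB first):
  row 0 [00000]: (((0 AND 0) XOR (0 IMPLIES NOT 0)) OR ((NOT 0 IMPLIES NOT 0) OR (0 XOR 0))) -> 1
  row 1 [00001]: (((0 AND 0) XOR (0 IMPLIES NOT 0)) OR ((NOT 0 IMPLIES NOT 1) OR (1 XOR 0))) -> 1
  row 2 [00010]: (((0 AND 0) XOR (0 IMPLIES NOT 0)) OR ((NOT 0 IMPLIES NOT 0) OR (0 XOR 0))) -> 1
  row 3 [00011]: (((0 AND 0) XOR (0 IMPLIES NOT 0)) OR ((NOT 0 IMPLIES NOT 1) OR (1 XOR 0))) -> 1
  row 4 [00100]: (((0 AND 0) XOR (0 IMPLIES NOT 1)) OR ((NOT 0 IMPLIES NOT 0) OR (0 XOR 0))) -> 1
  row 5 [00101]: (((0 AND 0) XOR (0 IMPLIES NOT 1)) OR ((NOT 0 IMPLIES NOT 1) OR (1 XOR 0))) -> 1
  row 6 [00110]: (((0 AND 0) XOR (0 IMPLIES NOT 1)) OR ((NOT 0 IMPLIES NOT 0) OR (0 XOR 0))) -> 1
  row 7 [00111]: (((0 AND 0) XOR (0 IMPLIES NOT 1)) OR ((NOT 0 IMPLIES NOT 1) OR (1 XOR 0))) -> 1
  row 8 [01000]: (((1 AND 1) XOR (1 IMPLIES NOT 0)) OR ((NOT 0 IMPLIES NOT 0) OR (0 XOR 1))) -> 1
  row 9 [01001]: (((1 AND 1) XOR (1 IMPLIES NOT 0)) OR ((NOT 0 IMPLIES NOT 1) OR (1 XOR 1))) -> 0
  row 10 [01010]: (((1 AND 1) XOR (1 IMPLIES NOT 0)) OR ((NOT 0 IMPLIES NOT 0) OR (0 XOR 1))) -> 1
  row 11 [01011]: (((1 AND 1) XOR (1 IMPLIES NOT 0)) OR ((NOT 0 IMPLIES NOT 1) OR (1 XOR 1))) -> 0
  row 12 [01100]: (((1 AND 1) XOR (1 IMPLIES NOT 1)) OR ((NOT 0 IMPLIES NOT 0) OR (0 XOR 1))) -> 1
  row 13 [01101]: (((1 AND 1) XOR (1 IMPLIES NOT 1)) OR ((NOT 0 IMPLIES NOT 1) OR (1 XOR 1))) -> 1
  row 14 [01110]: (((1 AND 1) XOR (1 IMPLIES NOT 1)) OR ((NOT 0 IMPLIES NOT 0) OR (0 XOR 1))) -> 1
  row 15 [01111]: (((1 AND 1) XOR (1 IMPLIES NOT 1)) OR ((NOT 0 IMPLIES NOT 1) OR (1 XOR 1))) -> 1
  row 16 [10000]: (((0 AND 0) XOR (0 IMPLIES NOT 0)) OR ((NOT 1 IMPLIES NOT 0) OR (0 XOR 0))) -> 1
  row 17 [10001]: (((0 AND 0) XOR (0 IMPLIES NOT 0)) OR ((NOT 1 IMPLIES NOT 1) OR (1 XOR 0))) -> 1
  row 18 [10010]: (((0 AND 0) XOR (0 IMPLIES NOT 0)) OR ((NOT 1 IMPLIES NOT 0) OR (0 XOR 0))) -> 1
  row 19 [10011]: (((0 AND 0) XOR (0 IMPLIES NOT 0)) OR ((NOT 1 IMPLIES NOT 1) OR (1 XOR 0))) -> 1
  row 20 [10100]: (((0 AND 0) XOR (0 IMPLIES NOT 1)) OR ((NOT 1 IMPLIES NOT 0) OR (0 XOR 0))) -> 1
  row 21 [10101]: (((0 AND 0) XOR (0 IMPLIES NOT 1)) OR ((NOT 1 IMPLIES NOT 1) OR (1 XOR 0))) -> 1
  row 22 [10110]: (((0 AND 0) XOR (0 IMPLIES NOT 1)) OR ((NOT 1 IMPLIES NOT 0) OR (0 XOR 0))) -> 1
  row 23 [10111]: (((0 AND 0) XOR (0 IMPLIES NOT 1)) OR ((NOT 1 IMPLIES NOT 1) OR (1 XOR 0))) -> 1
  row 24 [11000]: (((1 AND 1) XOR (1 IMPLIES NOT 0)) OR ((NOT 1 IMPLIES NOT 0) OR (0 XOR 1))) -> 1
  row 25 [11001]: (((1 AND 1) XOR (1 IMPLIES NOT 0)) OR ((NOT 1 IMPLIES NOT 1) OR (1 XOR 1))) -> 1
  row 26 [11010]: (((1 AND 1) XOR (1 IMPLIES NOT 0)) OR ((NOT 1 IMPLIES NOT 0) OR (0 XOR 1))) -> 1
  row 27 [11011]: (((1 AND 1) XOR (1 IMPLIES NOT 0)) OR ((NOT 1 IMPLIES NOT 1) OR (1 XOR 1))) -> 1
  row 28 [11100]: (((1 AND 1) XOR (1 IMPLIES NOT 1)) OR ((NOT 1 IMPLIES NOT 0) OR (0 XOR 1))) -> 1
  row 29 [11101]: (((1 AND 1) XOR (1 IMPLIES NOT 1)) OR ((NOT 1 IMPLIES NOT 1) OR (1 XOR 1))) -> 1
  row 30 [11110]: (((1 AND 1) XOR (1 IMPLIES NOT 1)) OR ((NOT 1 IMPLIES NOT 0) OR (0 XOR 1))) -> 1
  row 31 [11111]: (((1 AND 1) XOR (1 IMPLIES NOT 1)) OR ((NOT 1 IMPLIES NOT 1) OR (1 XOR 1))) -> 1
Full result column, 8 rows per line (x1,x2 fixed per line; x3,x4,x5 runs 000..111 left to right):
  rows 0-7 [x1,x2=00]: 11111111  (ones: 8)
  rows 8-15 [x1,x2=01]: 10101111  (ones: 6)
  rows 16-23 [x1,x2=10]: 11111111  (ones: 8)
  rows 24-31 [x1,x2=11]: 11111111  (ones: 8)
Count of 1-rows = 8+6+8+8 = 30

30


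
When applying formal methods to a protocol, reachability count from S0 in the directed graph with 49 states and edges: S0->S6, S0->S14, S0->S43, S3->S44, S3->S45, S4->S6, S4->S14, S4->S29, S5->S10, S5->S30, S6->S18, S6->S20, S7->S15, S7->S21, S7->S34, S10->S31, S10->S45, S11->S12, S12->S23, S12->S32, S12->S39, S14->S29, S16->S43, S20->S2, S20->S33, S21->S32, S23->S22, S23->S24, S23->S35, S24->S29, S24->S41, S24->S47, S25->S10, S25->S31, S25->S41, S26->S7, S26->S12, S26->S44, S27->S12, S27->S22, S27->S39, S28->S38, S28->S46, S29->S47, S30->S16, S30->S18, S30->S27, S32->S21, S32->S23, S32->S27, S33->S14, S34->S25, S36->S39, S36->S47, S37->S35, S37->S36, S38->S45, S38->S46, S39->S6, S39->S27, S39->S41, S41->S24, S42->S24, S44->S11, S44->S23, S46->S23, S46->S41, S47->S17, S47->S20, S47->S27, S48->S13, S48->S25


BFS from S0:
  layer 0: {S0}
  layer 1: {S6, S14, S43}
  layer 2: {S18, S20, S29}
  layer 3: {S2, S33, S47}
  layer 4: {S17, S27}
  layer 5: {S12, S22, S39}
  layer 6: {S23, S32, S41}
  layer 7: {S21, S24, S35}
Reachable set: {S0, S2, S6, S12, S14, S17, S18, S20, S21, S22, S23, S24, S27, S29, S32, S33, S35, S39, S41, S43, S47}
Count = 21

21


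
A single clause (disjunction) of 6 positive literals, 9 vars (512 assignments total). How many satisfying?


Step 1: Total=2^9=512
Step 2: Unsat when all 6 false: 2^3=8
Step 3: Sat=512-8=504

504


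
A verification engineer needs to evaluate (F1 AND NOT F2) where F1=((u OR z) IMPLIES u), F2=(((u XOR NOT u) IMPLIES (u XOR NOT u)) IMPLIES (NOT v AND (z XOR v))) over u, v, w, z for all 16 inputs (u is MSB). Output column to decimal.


F1 = ((u OR z) IMPLIES u)
F2 = (((u XOR NOT u) IMPLIES (u XOR NOT u)) IMPLIES (NOT v AND (z XOR v)))
Counterexample to F1=>F2 is where F1=1 and F2=0.
Evaluate each row (bits = u,v,w,z, MSB first):
  row 0 [0000]: F1=1 F2=0 -> F1&~F2 -> 1
  row 1 [0001]: F1=0 F2=1 -> F1&~F2 -> 0
  row 2 [0010]: F1=1 F2=0 -> F1&~F2 -> 1
  row 3 [0011]: F1=0 F2=1 -> F1&~F2 -> 0
  row 4 [0100]: F1=1 F2=0 -> F1&~F2 -> 1
  row 5 [0101]: F1=0 F2=0 -> F1&~F2 -> 0
  row 6 [0110]: F1=1 F2=0 -> F1&~F2 -> 1
  row 7 [0111]: F1=0 F2=0 -> F1&~F2 -> 0
  row 8 [1000]: F1=1 F2=0 -> F1&~F2 -> 1
  row 9 [1001]: F1=1 F2=1 -> F1&~F2 -> 0
  row 10 [1010]: F1=1 F2=0 -> F1&~F2 -> 1
  row 11 [1011]: F1=1 F2=1 -> F1&~F2 -> 0
  row 12 [1100]: F1=1 F2=0 -> F1&~F2 -> 1
  row 13 [1101]: F1=1 F2=0 -> F1&~F2 -> 1
  row 14 [1110]: F1=1 F2=0 -> F1&~F2 -> 1
  row 15 [1111]: F1=1 F2=0 -> F1&~F2 -> 1
Full result column, 4 rows per line (u,v fixed per line; w,z runs 00..11 left to right):
  rows 0-3 [u,v=00]: 1010  = hex A
  rows 4-7 [u,v=01]: 1010  = hex A
  rows 8-11 [u,v=10]: 1010  = hex A
  rows 12-15 [u,v=11]: 1111  = hex F
Counterexample vector (row 0 .. row 15) = 1010101010101111
Output column grouped in 4s = 1010 1010 1010 1111 = 0xAAAF
Convert to decimal digit by digit (value = value*16 + digit):
  A -> 10
  10*16 + 10 (A) = 170
  170*16 + 10 (A) = 2730
  2730*16 + 15 (F) = 43695
Decimal = 43695

43695


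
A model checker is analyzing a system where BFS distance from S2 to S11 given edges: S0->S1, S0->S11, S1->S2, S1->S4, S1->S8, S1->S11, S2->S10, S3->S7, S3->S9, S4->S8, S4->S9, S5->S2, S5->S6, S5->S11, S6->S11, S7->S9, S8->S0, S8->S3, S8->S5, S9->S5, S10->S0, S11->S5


BFS layer-by-layer from S2:
  dist 0: {S2}
  dist 1: {S10}
  dist 2: {S0}
  dist 3: {S1, S11}
  -> S11 reached at distance 3
Shortest path length = 3

3


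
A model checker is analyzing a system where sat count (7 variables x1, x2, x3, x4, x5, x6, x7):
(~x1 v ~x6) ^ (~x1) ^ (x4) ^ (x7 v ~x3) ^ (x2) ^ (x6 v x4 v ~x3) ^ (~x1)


CNF with 7 clauses over 7 vars (128 assignments).
An assignment satisfies CNF iff every clause has >=1 true literal.
Check each row (bits = x1,x2,x3,x4,x5,x6,x7; clause T/F shown):
  row 0 [0000000]: clauses=TTFTFTT -> 0
  row 1 [0000001]: clauses=TTFTFTT -> 0
  row 2 [0000010]: clauses=TTFTFTT -> 0
  row 3 [0000011]: clauses=TTFTFTT -> 0
  row 4 [0000100]: clauses=TTFTFTT -> 0
  (every remaining row is evaluated the same way; all 128 results are listed next)
Full result column, 8 rows per line (x1,x2,x3,x4 fixed per line; x5,x6,x7 runs 000..111 left to right):
  rows 0-7 [x1,x2,x3,x4=0000]: 00000000  (ones: 0)
  rows 8-15 [x1,x2,x3,x4=0001]: 00000000  (ones: 0)
  rows 16-23 [x1,x2,x3,x4=0010]: 00000000  (ones: 0)
  rows 24-31 [x1,x2,x3,x4=0011]: 00000000  (ones: 0)
  rows 32-39 [x1,x2,x3,x4=0100]: 00000000  (ones: 0)
  rows 40-47 [x1,x2,x3,x4=0101]: 11111111  (ones: 8)
  rows 48-55 [x1,x2,x3,x4=0110]: 00000000  (ones: 0)
  rows 56-63 [x1,x2,x3,x4=0111]: 01010101  (ones: 4)
  rows 64-71 [x1,x2,x3,x4=1000]: 00000000  (ones: 0)
  rows 72-79 [x1,x2,x3,x4=1001]: 00000000  (ones: 0)
  rows 80-87 [x1,x2,x3,x4=1010]: 00000000  (ones: 0)
  rows 88-95 [x1,x2,x3,x4=1011]: 00000000  (ones: 0)
  rows 96-103 [x1,x2,x3,x4=1100]: 00000000  (ones: 0)
  rows 104-111 [x1,x2,x3,x4=1101]: 00000000  (ones: 0)
  rows 112-119 [x1,x2,x3,x4=1110]: 00000000  (ones: 0)
  rows 120-127 [x1,x2,x3,x4=1111]: 00000000  (ones: 0)
Satisfying assignments = 0+0+0+0+0+8+0+4+0+0+0+0+0+0+0+0 = 12

12


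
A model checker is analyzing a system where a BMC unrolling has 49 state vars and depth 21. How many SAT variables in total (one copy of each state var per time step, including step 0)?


BMC unrolls to depth k, creating one copy of each state var for steps 0..k.
Step count = 21 + 1 = 22 (steps 0 through 21)
Vars per step = 49
Total = 49 * 22 = 1078

1078


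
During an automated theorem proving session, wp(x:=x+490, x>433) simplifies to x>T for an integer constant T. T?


Formula: wp(x:=E, P) = P[E/x] (substitute E for x in postcondition)
Step 1: Postcondition: x>433
Step 2: Substitute x+490 for x: x+490>433
Step 3: Solve for x: x > 433-490 = -57

-57


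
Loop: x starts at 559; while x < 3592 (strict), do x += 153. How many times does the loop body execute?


Step 1: x goes from 559 toward 3592 by 153; the body runs while x<3592, so iterations = ceil((bound-start)/step)
Step 2: Distance=3033
Step 3: ceil(3033/153)=20

20


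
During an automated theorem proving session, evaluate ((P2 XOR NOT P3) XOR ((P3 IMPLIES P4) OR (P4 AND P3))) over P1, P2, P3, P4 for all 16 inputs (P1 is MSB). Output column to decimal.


Formula: ((P2 XOR NOT P3) XOR ((P3 IMPLIES P4) OR (P4 AND P3))) over P1, P2, P3, P4 (16 rows)
Evaluate each row (bits = P1,P2,P3,P4, MSB first):
  row 0 [0000]: ((0 XOR NOT 0) XOR ((0 IMPLIES 0) OR (0 AND 0))) -> 0
  row 1 [0001]: ((0 XOR NOT 0) XOR ((0 IMPLIES 1) OR (1 AND 0))) -> 0
  row 2 [0010]: ((0 XOR NOT 1) XOR ((1 IMPLIES 0) OR (0 AND 1))) -> 0
  row 3 [0011]: ((0 XOR NOT 1) XOR ((1 IMPLIES 1) OR (1 AND 1))) -> 1
  row 4 [0100]: ((1 XOR NOT 0) XOR ((0 IMPLIES 0) OR (0 AND 0))) -> 1
  row 5 [0101]: ((1 XOR NOT 0) XOR ((0 IMPLIES 1) OR (1 AND 0))) -> 1
  row 6 [0110]: ((1 XOR NOT 1) XOR ((1 IMPLIES 0) OR (0 AND 1))) -> 1
  row 7 [0111]: ((1 XOR NOT 1) XOR ((1 IMPLIES 1) OR (1 AND 1))) -> 0
  row 8 [1000]: ((0 XOR NOT 0) XOR ((0 IMPLIES 0) OR (0 AND 0))) -> 0
  row 9 [1001]: ((0 XOR NOT 0) XOR ((0 IMPLIES 1) OR (1 AND 0))) -> 0
  row 10 [1010]: ((0 XOR NOT 1) XOR ((1 IMPLIES 0) OR (0 AND 1))) -> 0
  row 11 [1011]: ((0 XOR NOT 1) XOR ((1 IMPLIES 1) OR (1 AND 1))) -> 1
  row 12 [1100]: ((1 XOR NOT 0) XOR ((0 IMPLIES 0) OR (0 AND 0))) -> 1
  row 13 [1101]: ((1 XOR NOT 0) XOR ((0 IMPLIES 1) OR (1 AND 0))) -> 1
  row 14 [1110]: ((1 XOR NOT 1) XOR ((1 IMPLIES 0) OR (0 AND 1))) -> 1
  row 15 [1111]: ((1 XOR NOT 1) XOR ((1 IMPLIES 1) OR (1 AND 1))) -> 0
Full result column, 4 rows per line (P1,P2 fixed per line; P3,P4 runs 00..11 left to right):
  rows 0-3 [P1,P2=00]: 0001  = hex 1
  rows 4-7 [P1,P2=01]: 1110  = hex E
  rows 8-11 [P1,P2=10]: 0001  = hex 1
  rows 12-15 [P1,P2=11]: 1110  = hex E
Output column (row 0 .. row 15) = 0001111000011110
Output column grouped in 4s = 0001 1110 0001 1110 = 0x1E1E
Convert to decimal digit by digit (value = value*16 + digit):
  1 -> 1
  1*16 + 14 (E) = 30
  30*16 + 1 = 481
  481*16 + 14 (E) = 7710
Decimal = 7710

7710


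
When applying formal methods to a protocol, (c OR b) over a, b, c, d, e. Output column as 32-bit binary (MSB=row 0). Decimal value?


Formula: (c OR b) over a, b, c, d, e (32 rows)
Evaluate each row (bits = a,b,c,d,e, MSB first):
  row 0 [00000]: (0 OR 0) -> 0
  row 1 [00001]: (0 OR 0) -> 0
  row 2 [00010]: (0 OR 0) -> 0
  row 3 [00011]: (0 OR 0) -> 0
  row 4 [00100]: (1 OR 0) -> 1
  row 5 [00101]: (1 OR 0) -> 1
  row 6 [00110]: (1 OR 0) -> 1
  row 7 [00111]: (1 OR 0) -> 1
  row 8 [01000]: (0 OR 1) -> 1
  row 9 [01001]: (0 OR 1) -> 1
  row 10 [01010]: (0 OR 1) -> 1
  row 11 [01011]: (0 OR 1) -> 1
  row 12 [01100]: (1 OR 1) -> 1
  row 13 [01101]: (1 OR 1) -> 1
  row 14 [01110]: (1 OR 1) -> 1
  row 15 [01111]: (1 OR 1) -> 1
  row 16 [10000]: (0 OR 0) -> 0
  row 17 [10001]: (0 OR 0) -> 0
  row 18 [10010]: (0 OR 0) -> 0
  row 19 [10011]: (0 OR 0) -> 0
  row 20 [10100]: (1 OR 0) -> 1
  row 21 [10101]: (1 OR 0) -> 1
  row 22 [10110]: (1 OR 0) -> 1
  row 23 [10111]: (1 OR 0) -> 1
  row 24 [11000]: (0 OR 1) -> 1
  row 25 [11001]: (0 OR 1) -> 1
  row 26 [11010]: (0 OR 1) -> 1
  row 27 [11011]: (0 OR 1) -> 1
  row 28 [11100]: (1 OR 1) -> 1
  row 29 [11101]: (1 OR 1) -> 1
  row 30 [11110]: (1 OR 1) -> 1
  row 31 [11111]: (1 OR 1) -> 1
Full result column, 4 rows per line (a,b,c fixed per line; d,e runs 00..11 left to right):
  rows 0-3 [a,b,c=000]: 0000  = hex 0
  rows 4-7 [a,b,c=001]: 1111  = hex F
  rows 8-11 [a,b,c=010]: 1111  = hex F
  rows 12-15 [a,b,c=011]: 1111  = hex F
  rows 16-19 [a,b,c=100]: 0000  = hex 0
  rows 20-23 [a,b,c=101]: 1111  = hex F
  rows 24-27 [a,b,c=110]: 1111  = hex F
  rows 28-31 [a,b,c=111]: 1111  = hex F
Output column (row 0 .. row 31) = 00001111111111110000111111111111
Output column grouped in 4s = 0000 1111 1111 1111 0000 1111 1111 1111 = 0x0FFF0FFF
Convert to decimal digit by digit (value = value*16 + digit):
  0 -> 0
  0*16 + 15 (F) = 15
  15*16 + 15 (F) = 255
  255*16 + 15 (F) = 4095
  4095*16 + 0 = 65520
  65520*16 + 15 (F) = 1048335
  1048335*16 + 15 (F) = 16773375
  16773375*16 + 15 (F) = 268374015
Decimal = 268374015

268374015


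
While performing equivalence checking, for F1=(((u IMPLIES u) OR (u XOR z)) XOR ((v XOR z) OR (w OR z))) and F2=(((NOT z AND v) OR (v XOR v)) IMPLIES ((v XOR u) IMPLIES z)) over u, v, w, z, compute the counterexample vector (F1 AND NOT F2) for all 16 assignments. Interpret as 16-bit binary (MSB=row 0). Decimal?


F1 = (((u IMPLIES u) OR (u XOR z)) XOR ((v XOR z) OR (w OR z)))
F2 = (((NOT z AND v) OR (v XOR v)) IMPLIES ((v XOR u) IMPLIES z))
Counterexample to F1=>F2 is where F1=1 and F2=0.
Evaluate each row (bits = u,v,w,z, MSB first):
  row 0 [0000]: F1=1 F2=1 -> F1&~F2 -> 0
  row 1 [0001]: F1=0 F2=1 -> F1&~F2 -> 0
  row 2 [0010]: F1=0 F2=1 -> F1&~F2 -> 0
  row 3 [0011]: F1=0 F2=1 -> F1&~F2 -> 0
  row 4 [0100]: F1=0 F2=0 -> F1&~F2 -> 0
  row 5 [0101]: F1=0 F2=1 -> F1&~F2 -> 0
  row 6 [0110]: F1=0 F2=0 -> F1&~F2 -> 0
  row 7 [0111]: F1=0 F2=1 -> F1&~F2 -> 0
  row 8 [1000]: F1=1 F2=1 -> F1&~F2 -> 0
  row 9 [1001]: F1=0 F2=1 -> F1&~F2 -> 0
  row 10 [1010]: F1=0 F2=1 -> F1&~F2 -> 0
  row 11 [1011]: F1=0 F2=1 -> F1&~F2 -> 0
  row 12 [1100]: F1=0 F2=1 -> F1&~F2 -> 0
  row 13 [1101]: F1=0 F2=1 -> F1&~F2 -> 0
  row 14 [1110]: F1=0 F2=1 -> F1&~F2 -> 0
  row 15 [1111]: F1=0 F2=1 -> F1&~F2 -> 0
Full result column, 4 rows per line (u,v fixed per line; w,z runs 00..11 left to right):
  rows 0-3 [u,v=00]: 0000  = hex 0
  rows 4-7 [u,v=01]: 0000  = hex 0
  rows 8-11 [u,v=10]: 0000  = hex 0
  rows 12-15 [u,v=11]: 0000  = hex 0
Counterexample vector (row 0 .. row 15) = 0000000000000000
Output column grouped in 4s = 0000 0000 0000 0000 = 0x0000
Convert to decimal digit by digit (value = value*16 + digit):
  0 -> 0
  0*16 + 0 = 0
  0*16 + 0 = 0
  0*16 + 0 = 0
Decimal = 0

0


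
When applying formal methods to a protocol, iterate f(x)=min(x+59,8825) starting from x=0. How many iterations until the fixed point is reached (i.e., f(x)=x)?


Step 1: x=0, cap=8825, increment=59
Step 2: x grows by 59 each step until capped at 8825; fixed point is x=8825
Step 3: iterations = ceil(8825/59) = 150

150


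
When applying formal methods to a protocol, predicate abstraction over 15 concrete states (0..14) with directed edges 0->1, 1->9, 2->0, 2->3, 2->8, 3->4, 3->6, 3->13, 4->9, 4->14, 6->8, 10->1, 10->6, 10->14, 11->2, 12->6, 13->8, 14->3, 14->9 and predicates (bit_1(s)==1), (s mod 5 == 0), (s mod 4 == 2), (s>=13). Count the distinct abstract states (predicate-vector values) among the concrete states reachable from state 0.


BFS from 0:
Concrete reachable: {0, 1, 9}
Abstract via predicates (bit_1(s)==1), (s mod 5 == 0), (s mod 4 == 2), (s>=13):
  (0,0,0,0) <- {1, 9}
  (0,1,0,0) <- {0}
Distinct abstract states = 2

2


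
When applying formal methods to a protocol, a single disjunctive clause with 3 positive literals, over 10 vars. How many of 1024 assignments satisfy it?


Step 1: Total=2^10=1024
Step 2: Unsat when all 3 false: 2^7=128
Step 3: Sat=1024-128=896

896


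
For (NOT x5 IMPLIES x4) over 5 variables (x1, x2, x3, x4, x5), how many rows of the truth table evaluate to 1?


Formula: (NOT x5 IMPLIES x4) over 5 vars (32 rows)
Evaluate each row (x1, x2, x3, x4, x5 as bits, MSB first):
  row 0 [00000]: (NOT 0 IMPLIES 0) -> 0
  row 1 [00001]: (NOT 1 IMPLIES 0) -> 1
  row 2 [00010]: (NOT 0 IMPLIES 1) -> 1
  row 3 [00011]: (NOT 1 IMPLIES 1) -> 1
  row 4 [00100]: (NOT 0 IMPLIES 0) -> 0
  row 5 [00101]: (NOT 1 IMPLIES 0) -> 1
  row 6 [00110]: (NOT 0 IMPLIES 1) -> 1
  row 7 [00111]: (NOT 1 IMPLIES 1) -> 1
  row 8 [01000]: (NOT 0 IMPLIES 0) -> 0
  row 9 [01001]: (NOT 1 IMPLIES 0) -> 1
  row 10 [01010]: (NOT 0 IMPLIES 1) -> 1
  row 11 [01011]: (NOT 1 IMPLIES 1) -> 1
  row 12 [01100]: (NOT 0 IMPLIES 0) -> 0
  row 13 [01101]: (NOT 1 IMPLIES 0) -> 1
  row 14 [01110]: (NOT 0 IMPLIES 1) -> 1
  row 15 [01111]: (NOT 1 IMPLIES 1) -> 1
  row 16 [10000]: (NOT 0 IMPLIES 0) -> 0
  row 17 [10001]: (NOT 1 IMPLIES 0) -> 1
  row 18 [10010]: (NOT 0 IMPLIES 1) -> 1
  row 19 [10011]: (NOT 1 IMPLIES 1) -> 1
  row 20 [10100]: (NOT 0 IMPLIES 0) -> 0
  row 21 [10101]: (NOT 1 IMPLIES 0) -> 1
  row 22 [10110]: (NOT 0 IMPLIES 1) -> 1
  row 23 [10111]: (NOT 1 IMPLIES 1) -> 1
  row 24 [11000]: (NOT 0 IMPLIES 0) -> 0
  row 25 [11001]: (NOT 1 IMPLIES 0) -> 1
  row 26 [11010]: (NOT 0 IMPLIES 1) -> 1
  row 27 [11011]: (NOT 1 IMPLIES 1) -> 1
  row 28 [11100]: (NOT 0 IMPLIES 0) -> 0
  row 29 [11101]: (NOT 1 IMPLIES 0) -> 1
  row 30 [11110]: (NOT 0 IMPLIES 1) -> 1
  row 31 [11111]: (NOT 1 IMPLIES 1) -> 1
Full result column, 8 rows per line (x1,x2 fixed per line; x3,x4,x5 runs 000..111 left to right):
  rows 0-7 [x1,x2=00]: 01110111  (ones: 6)
  rows 8-15 [x1,x2=01]: 01110111  (ones: 6)
  rows 16-23 [x1,x2=10]: 01110111  (ones: 6)
  rows 24-31 [x1,x2=11]: 01110111  (ones: 6)
Count of 1-rows = 6+6+6+6 = 24

24


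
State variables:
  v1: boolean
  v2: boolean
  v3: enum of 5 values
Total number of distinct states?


State space = product of domain sizes of all variables.
Domain sizes:
  v1 (boolean): 2
  v2 (boolean): 2
  v3 (enum of 5 values): 5
Product = 2 * 2 * 5 = 20

20


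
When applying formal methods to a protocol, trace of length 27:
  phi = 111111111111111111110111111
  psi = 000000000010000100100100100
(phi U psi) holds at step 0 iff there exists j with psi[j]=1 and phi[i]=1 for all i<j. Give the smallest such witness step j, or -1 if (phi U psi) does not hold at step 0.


(phi U psi) at 0: need smallest j with psi[j]=1 and phi[i]=1 for all i in [0,j).
Scan from step 0:
  step 0: phi=1, psi=0 -> continue
  step 1: phi=1, psi=0 -> continue
  step 2: phi=1, psi=0 -> continue
  step 3: phi=1, psi=0 -> continue
  step 10: psi=1 and phi held for [0,10) -> witness found
Witness step = 10

10


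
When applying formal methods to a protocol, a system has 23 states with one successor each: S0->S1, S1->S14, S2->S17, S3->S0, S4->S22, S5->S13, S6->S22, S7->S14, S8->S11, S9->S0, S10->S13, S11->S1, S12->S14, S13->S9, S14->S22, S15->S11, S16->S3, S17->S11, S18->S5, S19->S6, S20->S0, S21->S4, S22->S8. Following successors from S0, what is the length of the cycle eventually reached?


Trace from S0 until a state repeats:
  S0 -> S1 -> S14 -> S22 -> S8 -> S11 -> S1
S1 first seen at step 1, revisited at step 6.
Cycle length = 6 - 1 = 5

5


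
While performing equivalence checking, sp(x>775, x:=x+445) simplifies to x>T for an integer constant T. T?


Formula: sp(P, x:=E) = exists old_x. (x = E[old_x/x]) AND P[old_x/x] (old_x is the value of x before the assignment; eliminate old_x by solving x = E[old_x/x] for old_x)
Step 1: Precondition P: x>775, i.e. old_x > 775
Step 2: Assignment gives x = old_x + 445, so old_x = x - 445
Step 3: Substitute into P: x - 445 > 775
Step 4: Simplify: x > 775+445 = 1220

1220


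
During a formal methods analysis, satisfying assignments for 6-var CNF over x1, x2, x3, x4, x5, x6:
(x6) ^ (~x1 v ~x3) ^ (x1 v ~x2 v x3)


CNF with 3 clauses over 6 vars (64 assignments).
An assignment satisfies CNF iff every clause has >=1 true literal.
Check each row (bits = x1,x2,x3,x4,x5,x6; clause T/F shown):
  row 0 [000000]: clauses=FTT -> 0
  row 1 [000001]: clauses=TTT -> 1
  row 2 [000010]: clauses=FTT -> 0
  row 3 [000011]: clauses=TTT -> 1
  row 4 [000100]: clauses=FTT -> 0
  (every remaining row is evaluated the same way; all 64 results are listed next)
Full result column, 8 rows per line (x1,x2,x3 fixed per line; x4,x5,x6 runs 000..111 left to right):
  rows 0-7 [x1,x2,x3=000]: 01010101  (ones: 4)
  rows 8-15 [x1,x2,x3=001]: 01010101  (ones: 4)
  rows 16-23 [x1,x2,x3=010]: 00000000  (ones: 0)
  rows 24-31 [x1,x2,x3=011]: 01010101  (ones: 4)
  rows 32-39 [x1,x2,x3=100]: 01010101  (ones: 4)
  rows 40-47 [x1,x2,x3=101]: 00000000  (ones: 0)
  rows 48-55 [x1,x2,x3=110]: 01010101  (ones: 4)
  rows 56-63 [x1,x2,x3=111]: 00000000  (ones: 0)
Satisfying assignments = 4+4+0+4+4+0+4+0 = 20

20


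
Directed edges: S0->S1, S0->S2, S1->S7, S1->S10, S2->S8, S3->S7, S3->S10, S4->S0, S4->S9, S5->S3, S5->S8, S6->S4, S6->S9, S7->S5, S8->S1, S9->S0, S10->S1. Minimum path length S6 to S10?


BFS layer-by-layer from S6:
  dist 0: {S6}
  dist 1: {S4, S9}
  dist 2: {S0}
  dist 3: {S1, S2}
  dist 4: {S7, S8, S10}
  -> S10 reached at distance 4
Shortest path length = 4

4


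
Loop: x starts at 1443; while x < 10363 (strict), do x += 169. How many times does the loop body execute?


Step 1: x goes from 1443 toward 10363 by 169; the body runs while x<10363, so iterations = ceil((bound-start)/step)
Step 2: Distance=8920
Step 3: ceil(8920/169)=53

53


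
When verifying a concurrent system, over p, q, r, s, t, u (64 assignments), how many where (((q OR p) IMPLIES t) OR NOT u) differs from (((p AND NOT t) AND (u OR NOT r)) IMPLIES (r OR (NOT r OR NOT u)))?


F1 = (((q OR p) IMPLIES t) OR NOT u)
F2 = (((p AND NOT t) AND (u OR NOT r)) IMPLIES (r OR (NOT r OR NOT u)))
Evaluate both on each of 64 rows (bits = p,q,r,s,t,u):
  row 0 [000000]: F1=1 F2=1 -> 0
  row 1 [000001]: F1=1 F2=1 -> 0
  row 2 [000010]: F1=1 F2=1 -> 0
  row 3 [000011]: F1=1 F2=1 -> 0
  row 4 [000100]: F1=1 F2=1 -> 0
  (every remaining row is evaluated the same way; all 64 results are listed next)
Full result column, 8 rows per line (p,q,r fixed per line; s,t,u runs 000..111 left to right):
  rows 0-7 [p,q,r=000]: 00000000  (ones: 0)
  rows 8-15 [p,q,r=001]: 00000000  (ones: 0)
  rows 16-23 [p,q,r=010]: 01000100  (ones: 2)
  rows 24-31 [p,q,r=011]: 01000100  (ones: 2)
  rows 32-39 [p,q,r=100]: 01000100  (ones: 2)
  rows 40-47 [p,q,r=101]: 01000100  (ones: 2)
  rows 48-55 [p,q,r=110]: 01000100  (ones: 2)
  rows 56-63 [p,q,r=111]: 01000100  (ones: 2)
Disagreements = 0+0+2+2+2+2+2+2 = 12

12


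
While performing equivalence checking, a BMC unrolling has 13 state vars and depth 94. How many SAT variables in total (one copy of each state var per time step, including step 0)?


BMC unrolls to depth k, creating one copy of each state var for steps 0..k.
Step count = 94 + 1 = 95 (steps 0 through 94)
Vars per step = 13
Total = 13 * 95 = 1235

1235


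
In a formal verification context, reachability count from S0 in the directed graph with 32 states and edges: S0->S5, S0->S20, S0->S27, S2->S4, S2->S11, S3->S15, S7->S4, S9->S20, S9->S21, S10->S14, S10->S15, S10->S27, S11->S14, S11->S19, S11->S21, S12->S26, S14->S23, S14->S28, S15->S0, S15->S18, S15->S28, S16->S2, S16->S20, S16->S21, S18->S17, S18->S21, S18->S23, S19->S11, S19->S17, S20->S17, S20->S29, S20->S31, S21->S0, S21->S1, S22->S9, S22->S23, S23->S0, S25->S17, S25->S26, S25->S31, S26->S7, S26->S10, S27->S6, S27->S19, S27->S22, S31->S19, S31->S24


BFS from S0:
  layer 0: {S0}
  layer 1: {S5, S20, S27}
  layer 2: {S6, S17, S19, S22, S29, S31}
  layer 3: {S9, S11, S23, S24}
  layer 4: {S14, S21}
  layer 5: {S1, S28}
Reachable set: {S0, S1, S5, S6, S9, S11, S14, S17, S19, S20, S21, S22, S23, S24, S27, S28, S29, S31}
Count = 18

18


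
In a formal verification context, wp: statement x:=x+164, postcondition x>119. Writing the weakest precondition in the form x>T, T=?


Formula: wp(x:=E, P) = P[E/x] (substitute E for x in postcondition)
Step 1: Postcondition: x>119
Step 2: Substitute x+164 for x: x+164>119
Step 3: Solve for x: x > 119-164 = -45

-45


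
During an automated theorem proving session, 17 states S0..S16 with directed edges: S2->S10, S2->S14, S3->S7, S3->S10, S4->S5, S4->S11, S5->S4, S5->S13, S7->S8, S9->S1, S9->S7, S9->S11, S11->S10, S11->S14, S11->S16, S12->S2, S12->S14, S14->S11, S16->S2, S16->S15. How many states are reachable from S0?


BFS from S0:
  layer 0: {S0}
Reachable set: {S0}
Count = 1

1


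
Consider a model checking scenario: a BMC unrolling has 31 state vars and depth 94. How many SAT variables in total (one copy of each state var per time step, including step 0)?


BMC unrolls to depth k, creating one copy of each state var for steps 0..k.
Step count = 94 + 1 = 95 (steps 0 through 94)
Vars per step = 31
Total = 31 * 95 = 2945

2945


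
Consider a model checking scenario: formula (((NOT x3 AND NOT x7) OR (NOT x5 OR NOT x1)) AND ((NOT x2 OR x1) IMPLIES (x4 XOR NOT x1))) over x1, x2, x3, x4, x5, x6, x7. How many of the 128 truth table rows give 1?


Formula: (((NOT x3 AND NOT x7) OR (NOT x5 OR NOT x1)) AND ((NOT x2 OR x1) IMPLIES (x4 XOR NOT x1))) over 7 vars (128 rows)
Evaluate each row (x1, x2, x3, x4, x5, x6, x7 as bits, MSB first):
  row 0 [0000000]: (((NOT 0 AND NOT 0) OR (NOT 0 OR NOT 0)) AND ((NOT 0 OR 0) IMPLIES (0 XOR NOT 0))) -> 1
  row 1 [0000001]: (((NOT 0 AND NOT 1) OR (NOT 0 OR NOT 0)) AND ((NOT 0 OR 0) IMPLIES (0 XOR NOT 0))) -> 1
  row 2 [0000010]: (((NOT 0 AND NOT 0) OR (NOT 0 OR NOT 0)) AND ((NOT 0 OR 0) IMPLIES (0 XOR NOT 0))) -> 1
  row 3 [0000011]: (((NOT 0 AND NOT 1) OR (NOT 0 OR NOT 0)) AND ((NOT 0 OR 0) IMPLIES (0 XOR NOT 0))) -> 1
  row 4 [0000100]: (((NOT 0 AND NOT 0) OR (NOT 1 OR NOT 0)) AND ((NOT 0 OR 0) IMPLIES (0 XOR NOT 0))) -> 1
  (every remaining row is evaluated the same way; all 128 results are listed next)
Full result column, 8 rows per line (x1,x2,x3,x4 fixed per line; x5,x6,x7 runs 000..111 left to right):
  rows 0-7 [x1,x2,x3,x4=0000]: 11111111  (ones: 8)
  rows 8-15 [x1,x2,x3,x4=0001]: 00000000  (ones: 0)
  rows 16-23 [x1,x2,x3,x4=0010]: 11111111  (ones: 8)
  rows 24-31 [x1,x2,x3,x4=0011]: 00000000  (ones: 0)
  rows 32-39 [x1,x2,x3,x4=0100]: 11111111  (ones: 8)
  rows 40-47 [x1,x2,x3,x4=0101]: 11111111  (ones: 8)
  rows 48-55 [x1,x2,x3,x4=0110]: 11111111  (ones: 8)
  rows 56-63 [x1,x2,x3,x4=0111]: 11111111  (ones: 8)
  rows 64-71 [x1,x2,x3,x4=1000]: 00000000  (ones: 0)
  rows 72-79 [x1,x2,x3,x4=1001]: 11111010  (ones: 6)
  rows 80-87 [x1,x2,x3,x4=1010]: 00000000  (ones: 0)
  rows 88-95 [x1,x2,x3,x4=1011]: 11110000  (ones: 4)
  rows 96-103 [x1,x2,x3,x4=1100]: 00000000  (ones: 0)
  rows 104-111 [x1,x2,x3,x4=1101]: 11111010  (ones: 6)
  rows 112-119 [x1,x2,x3,x4=1110]: 00000000  (ones: 0)
  rows 120-127 [x1,x2,x3,x4=1111]: 11110000  (ones: 4)
Count of 1-rows = 8+0+8+0+8+8+8+8+0+6+0+4+0+6+0+4 = 68

68


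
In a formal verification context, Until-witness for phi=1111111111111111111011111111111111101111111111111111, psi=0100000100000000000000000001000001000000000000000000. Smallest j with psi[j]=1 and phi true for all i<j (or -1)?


(phi U psi) at 0: need smallest j with psi[j]=1 and phi[i]=1 for all i in [0,j).
Scan from step 0:
  step 0: phi=1, psi=0 -> continue
  step 1: psi=1 and phi held for [0,1) -> witness found
Witness step = 1

1


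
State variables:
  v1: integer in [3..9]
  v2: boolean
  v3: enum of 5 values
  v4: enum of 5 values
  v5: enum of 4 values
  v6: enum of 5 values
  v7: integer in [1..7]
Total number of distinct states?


State space = product of domain sizes of all variables.
Domain sizes:
  v1 (integer in [3..9]): 7
  v2 (boolean): 2
  v3 (enum of 5 values): 5
  v4 (enum of 5 values): 5
  v5 (enum of 4 values): 4
  v6 (enum of 5 values): 5
  v7 (integer in [1..7]): 7
Product = 7 * 2 * 5 * 5 * 4 * 5 * 7 = 49000

49000


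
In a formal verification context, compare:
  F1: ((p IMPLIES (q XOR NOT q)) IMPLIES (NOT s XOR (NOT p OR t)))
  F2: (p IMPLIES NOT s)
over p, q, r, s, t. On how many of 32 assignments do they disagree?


F1 = ((p IMPLIES (q XOR NOT q)) IMPLIES (NOT s XOR (NOT p OR t)))
F2 = (p IMPLIES NOT s)
Evaluate both on each of 32 rows (bits = p,q,r,s,t):
  row 0 [00000]: F1=0 F2=1 (differ) -> 1
  row 1 [00001]: F1=0 F2=1 (differ) -> 1
  row 2 [00010]: F1=1 F2=1 -> 0
  row 3 [00011]: F1=1 F2=1 -> 0
  row 4 [00100]: F1=0 F2=1 (differ) -> 1
  row 5 [00101]: F1=0 F2=1 (differ) -> 1
  row 6 [00110]: F1=1 F2=1 -> 0
  row 7 [00111]: F1=1 F2=1 -> 0
  row 8 [01000]: F1=0 F2=1 (differ) -> 1
  row 9 [01001]: F1=0 F2=1 (differ) -> 1
  row 10 [01010]: F1=1 F2=1 -> 0
  row 11 [01011]: F1=1 F2=1 -> 0
  row 12 [01100]: F1=0 F2=1 (differ) -> 1
  row 13 [01101]: F1=0 F2=1 (differ) -> 1
  row 14 [01110]: F1=1 F2=1 -> 0
  row 15 [01111]: F1=1 F2=1 -> 0
  row 16 [10000]: F1=1 F2=1 -> 0
  row 17 [10001]: F1=0 F2=1 (differ) -> 1
  row 18 [10010]: F1=0 F2=0 -> 0
  row 19 [10011]: F1=1 F2=0 (differ) -> 1
  row 20 [10100]: F1=1 F2=1 -> 0
  row 21 [10101]: F1=0 F2=1 (differ) -> 1
  row 22 [10110]: F1=0 F2=0 -> 0
  row 23 [10111]: F1=1 F2=0 (differ) -> 1
  row 24 [11000]: F1=1 F2=1 -> 0
  row 25 [11001]: F1=0 F2=1 (differ) -> 1
  row 26 [11010]: F1=0 F2=0 -> 0
  row 27 [11011]: F1=1 F2=0 (differ) -> 1
  row 28 [11100]: F1=1 F2=1 -> 0
  row 29 [11101]: F1=0 F2=1 (differ) -> 1
  row 30 [11110]: F1=0 F2=0 -> 0
  row 31 [11111]: F1=1 F2=0 (differ) -> 1
Full result column, 8 rows per line (p,q fixed per line; r,s,t runs 000..111 left to right):
  rows 0-7 [p,q=00]: 11001100  (ones: 4)
  rows 8-15 [p,q=01]: 11001100  (ones: 4)
  rows 16-23 [p,q=10]: 01010101  (ones: 4)
  rows 24-31 [p,q=11]: 01010101  (ones: 4)
Disagreements = 4+4+4+4 = 16

16
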